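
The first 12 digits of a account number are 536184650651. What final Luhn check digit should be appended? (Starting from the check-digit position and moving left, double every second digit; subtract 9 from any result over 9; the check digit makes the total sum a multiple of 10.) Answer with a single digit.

8

Partial digits right→left: 1 5 6 0 5 6 4 8 1 6 3 5
Double every second digit counting from the check-digit position (so the 1st, 3rd, 5th, ... of the partial from the right).
  doubled (with −9 where >9): 2 3 1 8 2 6 → sum 22
  kept as-is: 5 0 6 8 6 5 → sum 30
Total = 22 + 30 = 52.
Check digit = (10 − (52 mod 10)) mod 10 = 8.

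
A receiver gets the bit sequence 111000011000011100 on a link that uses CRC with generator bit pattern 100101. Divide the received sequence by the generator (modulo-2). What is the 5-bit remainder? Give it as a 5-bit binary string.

00000

Modulo-2 division of 111000011000011100 by 100101:
  pos 0: 111000 XOR 100101 = 011101
  pos 1: 111010 XOR 100101 = 011111
  pos 2: 111111 XOR 100101 = 011010
  pos 3: 110101 XOR 100101 = 010000
  pos 4: 100000 XOR 100101 = 000101
  pos 7: 101000 XOR 100101 = 001101
  pos 9: 110111 XOR 100101 = 010010
  pos 10: 100101 XOR 100101 = 000000
Remainder = 00000 (zero — the frame passes the CRC check).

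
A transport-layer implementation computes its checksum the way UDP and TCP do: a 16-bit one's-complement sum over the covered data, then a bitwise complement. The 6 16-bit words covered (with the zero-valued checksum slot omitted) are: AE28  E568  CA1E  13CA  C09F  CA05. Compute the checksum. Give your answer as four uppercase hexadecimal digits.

03E0

One's-complement addition (fold any carry out of bit 15 back into bit 0):
  0xAE28 + 0xE568 = 0x19390 → wrap carry → 0x9391
  0x9391 + 0xCA1E = 0x15DAF → wrap carry → 0x5DB0
  0x5DB0 + 0x13CA = 0x0717A
  0x717A + 0xC09F = 0x13219 → wrap carry → 0x321A
  0x321A + 0xCA05 = 0x0FC1F
One's-complement sum = 0xFC1F.
Checksum = ~0xFC1F & 0xFFFF = 0x03E0.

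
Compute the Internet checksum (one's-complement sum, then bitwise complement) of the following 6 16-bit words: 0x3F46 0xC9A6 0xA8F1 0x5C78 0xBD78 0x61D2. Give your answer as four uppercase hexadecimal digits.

One's-complement addition (fold any carry out of bit 15 back into bit 0):
  0x3F46 + 0xC9A6 = 0x108EC → wrap carry → 0x08ED
  0x08ED + 0xA8F1 = 0x0B1DE
  0xB1DE + 0x5C78 = 0x10E56 → wrap carry → 0x0E57
  0x0E57 + 0xBD78 = 0x0CBCF
  0xCBCF + 0x61D2 = 0x12DA1 → wrap carry → 0x2DA2
One's-complement sum = 0x2DA2.
Checksum = ~0x2DA2 & 0xFFFF = 0xD25D.

D25D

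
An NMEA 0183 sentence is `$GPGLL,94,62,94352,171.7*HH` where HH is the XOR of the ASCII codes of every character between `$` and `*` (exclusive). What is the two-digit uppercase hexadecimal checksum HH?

XOR the ASCII codes of the payload characters:
  'G' = 0x47 → acc = 0x47
  'P' = 0x50 → acc = 0x17
  'G' = 0x47 → acc = 0x50
  'L' = 0x4C → acc = 0x1C
  'L' = 0x4C → acc = 0x50
  ',' = 0x2C → acc = 0x7C
  '9' = 0x39 → acc = 0x45
  '4' = 0x34 → acc = 0x71
  ',' = 0x2C → acc = 0x5D
  '6' = 0x36 → acc = 0x6B
  '2' = 0x32 → acc = 0x59
  ',' = 0x2C → acc = 0x75
  '9' = 0x39 → acc = 0x4C
  '4' = 0x34 → acc = 0x78
  '3' = 0x33 → acc = 0x4B
  '5' = 0x35 → acc = 0x7E
  '2' = 0x32 → acc = 0x4C
  ',' = 0x2C → acc = 0x60
  '1' = 0x31 → acc = 0x51
  '7' = 0x37 → acc = 0x66
  '1' = 0x31 → acc = 0x57
  '.' = 0x2E → acc = 0x79
  '7' = 0x37 → acc = 0x4E
Checksum = 0x4E.

4E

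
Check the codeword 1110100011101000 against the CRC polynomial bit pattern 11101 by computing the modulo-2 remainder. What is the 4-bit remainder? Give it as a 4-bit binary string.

0000

Modulo-2 division of 1110100011101000 by 11101:
  pos 0: 11101 XOR 11101 = 00000
  pos 8: 11101 XOR 11101 = 00000
Remainder = 0000 (zero — the frame passes the CRC check).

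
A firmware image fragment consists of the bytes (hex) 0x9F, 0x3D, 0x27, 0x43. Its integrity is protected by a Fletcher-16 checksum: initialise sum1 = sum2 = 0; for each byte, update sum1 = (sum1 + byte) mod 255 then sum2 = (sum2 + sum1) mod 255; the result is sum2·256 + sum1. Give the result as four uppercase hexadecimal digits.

C747

Running sums (mod 255):
  after byte 0 (0x9F): sum1=159, sum2=159
  after byte 1 (0x3D): sum1=220, sum2=124
  after byte 2 (0x27): sum1=4, sum2=128
  after byte 3 (0x43): sum1=71, sum2=199
Checksum = sum2·256 + sum1 = 199·256 + 71 = 51015 = 0xC747.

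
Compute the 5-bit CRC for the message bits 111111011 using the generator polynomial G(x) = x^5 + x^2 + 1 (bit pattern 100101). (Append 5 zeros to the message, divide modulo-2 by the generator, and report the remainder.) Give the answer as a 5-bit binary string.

Append 5 zeros: 11111101100000. Divide by 100101 (XOR where the leading bit is 1):
  pos 0: 111111 XOR 100101 = 011010
  pos 1: 110100 XOR 100101 = 010001
  pos 2: 100011 XOR 100101 = 000110
  pos 5: 110100 XOR 100101 = 010001
  pos 6: 100010 XOR 100101 = 000111
Remainder (last 5 bits) = 11100. This is the CRC / FCS.

11100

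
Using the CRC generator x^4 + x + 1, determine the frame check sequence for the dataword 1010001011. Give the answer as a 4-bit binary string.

1101

Append 4 zeros: 10100010110000. Divide by 10011 (XOR where the leading bit is 1):
  pos 0: 10100 XOR 10011 = 00111
  pos 2: 11101 XOR 10011 = 01110
  pos 3: 11100 XOR 10011 = 01111
  pos 4: 11111 XOR 10011 = 01100
  pos 5: 11001 XOR 10011 = 01010
  pos 6: 10100 XOR 10011 = 00111
  pos 8: 11100 XOR 10011 = 01111
  pos 9: 11110 XOR 10011 = 01101
Remainder (last 4 bits) = 1101. This is the CRC / FCS.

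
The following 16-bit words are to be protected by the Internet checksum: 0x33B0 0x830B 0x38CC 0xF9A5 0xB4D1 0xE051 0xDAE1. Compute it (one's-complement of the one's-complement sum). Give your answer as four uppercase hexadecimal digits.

A6CC

One's-complement addition (fold any carry out of bit 15 back into bit 0):
  0x33B0 + 0x830B = 0x0B6BB
  0xB6BB + 0x38CC = 0x0EF87
  0xEF87 + 0xF9A5 = 0x1E92C → wrap carry → 0xE92D
  0xE92D + 0xB4D1 = 0x19DFE → wrap carry → 0x9DFF
  0x9DFF + 0xE051 = 0x17E50 → wrap carry → 0x7E51
  0x7E51 + 0xDAE1 = 0x15932 → wrap carry → 0x5933
One's-complement sum = 0x5933.
Checksum = ~0x5933 & 0xFFFF = 0xA6CC.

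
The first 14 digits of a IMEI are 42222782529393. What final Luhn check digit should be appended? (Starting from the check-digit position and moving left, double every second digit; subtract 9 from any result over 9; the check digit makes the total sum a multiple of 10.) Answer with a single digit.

Partial digits right→left: 3 9 3 9 2 5 2 8 7 2 2 2 2 4
Double every second digit counting from the check-digit position (so the 1st, 3rd, 5th, ... of the partial from the right).
  doubled (with −9 where >9): 6 6 4 4 5 4 4 → sum 33
  kept as-is: 9 9 5 8 2 2 4 → sum 39
Total = 33 + 39 = 72.
Check digit = (10 − (72 mod 10)) mod 10 = 8.

8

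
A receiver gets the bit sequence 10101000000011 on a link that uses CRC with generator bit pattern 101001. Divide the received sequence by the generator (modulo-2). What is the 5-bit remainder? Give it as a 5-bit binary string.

00100

Modulo-2 division of 10101000000011 by 101001:
  pos 0: 101010 XOR 101001 = 000011
  pos 4: 110000 XOR 101001 = 011001
  pos 5: 110010 XOR 101001 = 011011
  pos 6: 110110 XOR 101001 = 011111
  pos 7: 111111 XOR 101001 = 010110
  pos 8: 101101 XOR 101001 = 000100
Remainder = 00100 (nonzero — an error is detected).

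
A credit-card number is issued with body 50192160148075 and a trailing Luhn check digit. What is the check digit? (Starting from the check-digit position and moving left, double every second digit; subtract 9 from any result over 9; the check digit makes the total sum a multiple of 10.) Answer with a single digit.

Partial digits right→left: 5 7 0 8 4 1 0 6 1 2 9 1 0 5
Double every second digit counting from the check-digit position (so the 1st, 3rd, 5th, ... of the partial from the right).
  doubled (with −9 where >9): 1 0 8 0 2 9 0 → sum 20
  kept as-is: 7 8 1 6 2 1 5 → sum 30
Total = 20 + 30 = 50.
Check digit = (10 − (50 mod 10)) mod 10 = 0.

0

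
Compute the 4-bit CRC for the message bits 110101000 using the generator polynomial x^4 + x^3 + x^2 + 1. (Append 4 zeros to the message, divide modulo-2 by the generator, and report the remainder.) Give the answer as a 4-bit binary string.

Append 4 zeros: 1101010000000. Divide by 11101 (XOR where the leading bit is 1):
  pos 0: 11010 XOR 11101 = 00111
  pos 2: 11110 XOR 11101 = 00011
  pos 5: 11000 XOR 11101 = 00101
  pos 7: 10100 XOR 11101 = 01001
  pos 8: 10010 XOR 11101 = 01111
Remainder (last 4 bits) = 1111. This is the CRC / FCS.

1111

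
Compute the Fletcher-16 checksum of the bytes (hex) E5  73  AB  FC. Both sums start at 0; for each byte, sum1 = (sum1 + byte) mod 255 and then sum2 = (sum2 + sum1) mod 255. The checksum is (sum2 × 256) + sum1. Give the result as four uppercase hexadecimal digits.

Running sums (mod 255):
  after byte 0 (E5): sum1=229, sum2=229
  after byte 1 (73): sum1=89, sum2=63
  after byte 2 (AB): sum1=5, sum2=68
  after byte 3 (FC): sum1=2, sum2=70
Checksum = sum2·256 + sum1 = 70·256 + 2 = 17922 = 0x4602.

4602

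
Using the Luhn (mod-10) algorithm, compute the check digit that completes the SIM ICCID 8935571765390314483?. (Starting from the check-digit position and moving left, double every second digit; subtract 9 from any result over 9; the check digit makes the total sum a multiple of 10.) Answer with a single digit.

Partial digits right→left: 3 8 4 4 1 3 0 9 3 5 6 7 1 7 5 5 3 9 8
Double every second digit counting from the check-digit position (so the 1st, 3rd, 5th, ... of the partial from the right).
  doubled (with −9 where >9): 6 8 2 0 6 3 2 1 6 7 → sum 41
  kept as-is: 8 4 3 9 5 7 7 5 9 → sum 57
Total = 41 + 57 = 98.
Check digit = (10 − (98 mod 10)) mod 10 = 2.

2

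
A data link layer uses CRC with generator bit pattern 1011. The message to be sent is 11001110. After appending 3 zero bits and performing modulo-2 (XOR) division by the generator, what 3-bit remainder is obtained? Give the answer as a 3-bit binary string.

Append 3 zeros: 11001110000. Divide by 1011 (XOR where the leading bit is 1):
  pos 0: 1100 XOR 1011 = 0111
  pos 1: 1111 XOR 1011 = 0100
  pos 2: 1001 XOR 1011 = 0010
  pos 4: 1010 XOR 1011 = 0001
  pos 7: 1000 XOR 1011 = 0011
Remainder (last 3 bits) = 011. This is the CRC / FCS.

011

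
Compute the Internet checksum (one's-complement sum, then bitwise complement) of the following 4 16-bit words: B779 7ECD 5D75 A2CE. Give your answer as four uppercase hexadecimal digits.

C974

One's-complement addition (fold any carry out of bit 15 back into bit 0):
  0xB779 + 0x7ECD = 0x13646 → wrap carry → 0x3647
  0x3647 + 0x5D75 = 0x093BC
  0x93BC + 0xA2CE = 0x1368A → wrap carry → 0x368B
One's-complement sum = 0x368B.
Checksum = ~0x368B & 0xFFFF = 0xC974.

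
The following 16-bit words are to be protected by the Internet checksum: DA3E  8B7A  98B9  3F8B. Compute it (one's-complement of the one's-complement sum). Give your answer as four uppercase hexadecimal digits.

One's-complement addition (fold any carry out of bit 15 back into bit 0):
  0xDA3E + 0x8B7A = 0x165B8 → wrap carry → 0x65B9
  0x65B9 + 0x98B9 = 0x0FE72
  0xFE72 + 0x3F8B = 0x13DFD → wrap carry → 0x3DFE
One's-complement sum = 0x3DFE.
Checksum = ~0x3DFE & 0xFFFF = 0xC201.

C201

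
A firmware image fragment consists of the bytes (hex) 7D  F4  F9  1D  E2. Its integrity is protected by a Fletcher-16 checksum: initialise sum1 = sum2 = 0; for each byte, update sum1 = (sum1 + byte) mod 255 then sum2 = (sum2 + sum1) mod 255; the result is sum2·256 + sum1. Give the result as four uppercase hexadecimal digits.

526C

Running sums (mod 255):
  after byte 0 (7D): sum1=125, sum2=125
  after byte 1 (F4): sum1=114, sum2=239
  after byte 2 (F9): sum1=108, sum2=92
  after byte 3 (1D): sum1=137, sum2=229
  after byte 4 (E2): sum1=108, sum2=82
Checksum = sum2·256 + sum1 = 82·256 + 108 = 21100 = 0x526C.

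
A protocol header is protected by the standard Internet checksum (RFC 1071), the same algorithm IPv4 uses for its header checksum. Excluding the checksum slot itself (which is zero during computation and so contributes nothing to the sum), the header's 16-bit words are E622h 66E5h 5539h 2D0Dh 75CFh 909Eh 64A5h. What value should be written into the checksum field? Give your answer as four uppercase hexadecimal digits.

C59D

One's-complement addition (fold any carry out of bit 15 back into bit 0):
  0xE622 + 0x66E5 = 0x14D07 → wrap carry → 0x4D08
  0x4D08 + 0x5539 = 0x0A241
  0xA241 + 0x2D0D = 0x0CF4E
  0xCF4E + 0x75CF = 0x1451D → wrap carry → 0x451E
  0x451E + 0x909E = 0x0D5BC
  0xD5BC + 0x64A5 = 0x13A61 → wrap carry → 0x3A62
One's-complement sum = 0x3A62.
Checksum = ~0x3A62 & 0xFFFF = 0xC59D.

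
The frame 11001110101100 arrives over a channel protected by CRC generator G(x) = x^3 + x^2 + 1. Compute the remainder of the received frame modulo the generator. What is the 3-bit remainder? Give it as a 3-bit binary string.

000

Modulo-2 division of 11001110101100 by 1101:
  pos 0: 1100 XOR 1101 = 0001
  pos 3: 1111 XOR 1101 = 0010
  pos 5: 1001 XOR 1101 = 0100
  pos 6: 1000 XOR 1101 = 0101
  pos 7: 1011 XOR 1101 = 0110
  pos 8: 1101 XOR 1101 = 0000
Remainder = 000 (zero — the frame passes the CRC check).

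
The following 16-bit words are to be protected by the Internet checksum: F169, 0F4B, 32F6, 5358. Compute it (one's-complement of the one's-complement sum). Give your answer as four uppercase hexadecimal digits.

78FC

One's-complement addition (fold any carry out of bit 15 back into bit 0):
  0xF169 + 0x0F4B = 0x100B4 → wrap carry → 0x00B5
  0x00B5 + 0x32F6 = 0x033AB
  0x33AB + 0x5358 = 0x08703
One's-complement sum = 0x8703.
Checksum = ~0x8703 & 0xFFFF = 0x78FC.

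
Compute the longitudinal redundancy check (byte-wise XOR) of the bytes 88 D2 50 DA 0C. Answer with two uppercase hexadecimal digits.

DC

XOR the bytes together:
  start with 0x88
  0x88 ⊕ 0xD2 = 0x5A
  0x5A ⊕ 0x50 = 0x0A
  0x0A ⊕ 0xDA = 0xD0
  0xD0 ⊕ 0x0C = 0xDC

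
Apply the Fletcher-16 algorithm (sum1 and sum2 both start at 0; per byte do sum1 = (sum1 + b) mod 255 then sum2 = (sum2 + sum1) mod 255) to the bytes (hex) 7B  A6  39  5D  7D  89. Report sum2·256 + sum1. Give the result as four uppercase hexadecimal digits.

A7BF

Running sums (mod 255):
  after byte 0 (7B): sum1=123, sum2=123
  after byte 1 (A6): sum1=34, sum2=157
  after byte 2 (39): sum1=91, sum2=248
  after byte 3 (5D): sum1=184, sum2=177
  after byte 4 (7D): sum1=54, sum2=231
  after byte 5 (89): sum1=191, sum2=167
Checksum = sum2·256 + sum1 = 167·256 + 191 = 42943 = 0xA7BF.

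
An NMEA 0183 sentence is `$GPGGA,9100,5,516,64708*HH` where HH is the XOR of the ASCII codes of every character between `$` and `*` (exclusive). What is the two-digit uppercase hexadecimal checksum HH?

XOR the ASCII codes of the payload characters:
  'G' = 0x47 → acc = 0x47
  'P' = 0x50 → acc = 0x17
  'G' = 0x47 → acc = 0x50
  'G' = 0x47 → acc = 0x17
  'A' = 0x41 → acc = 0x56
  ',' = 0x2C → acc = 0x7A
  '9' = 0x39 → acc = 0x43
  '1' = 0x31 → acc = 0x72
  '0' = 0x30 → acc = 0x42
  '0' = 0x30 → acc = 0x72
  ',' = 0x2C → acc = 0x5E
  '5' = 0x35 → acc = 0x6B
  ',' = 0x2C → acc = 0x47
  '5' = 0x35 → acc = 0x72
  '1' = 0x31 → acc = 0x43
  '6' = 0x36 → acc = 0x75
  ',' = 0x2C → acc = 0x59
  '6' = 0x36 → acc = 0x6F
  '4' = 0x34 → acc = 0x5B
  '7' = 0x37 → acc = 0x6C
  '0' = 0x30 → acc = 0x5C
  '8' = 0x38 → acc = 0x64
Checksum = 0x64.

64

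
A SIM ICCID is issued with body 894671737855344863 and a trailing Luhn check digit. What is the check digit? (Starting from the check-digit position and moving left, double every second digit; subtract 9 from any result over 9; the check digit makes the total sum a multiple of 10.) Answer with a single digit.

0

Partial digits right→left: 3 6 8 4 4 3 5 5 8 7 3 7 1 7 6 4 9 8
Double every second digit counting from the check-digit position (so the 1st, 3rd, 5th, ... of the partial from the right).
  doubled (with −9 where >9): 6 7 8 1 7 6 2 3 9 → sum 49
  kept as-is: 6 4 3 5 7 7 7 4 8 → sum 51
Total = 49 + 51 = 100.
Check digit = (10 − (100 mod 10)) mod 10 = 0.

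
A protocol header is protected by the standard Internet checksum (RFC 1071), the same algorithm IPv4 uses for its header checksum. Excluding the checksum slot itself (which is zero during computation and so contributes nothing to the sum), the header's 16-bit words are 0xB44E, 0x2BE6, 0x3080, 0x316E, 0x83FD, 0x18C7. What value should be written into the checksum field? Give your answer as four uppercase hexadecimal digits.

2118

One's-complement addition (fold any carry out of bit 15 back into bit 0):
  0xB44E + 0x2BE6 = 0x0E034
  0xE034 + 0x3080 = 0x110B4 → wrap carry → 0x10B5
  0x10B5 + 0x316E = 0x04223
  0x4223 + 0x83FD = 0x0C620
  0xC620 + 0x18C7 = 0x0DEE7
One's-complement sum = 0xDEE7.
Checksum = ~0xDEE7 & 0xFFFF = 0x2118.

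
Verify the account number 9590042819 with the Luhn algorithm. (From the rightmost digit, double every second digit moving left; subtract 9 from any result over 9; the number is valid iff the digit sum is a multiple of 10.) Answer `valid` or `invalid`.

valid

From the right, keep odd positions and double even positions (subtract 9 from any doubled value over 9):
  doubled (positions 2,4,...): 2 4 0 9 9 → sum 24
  kept (positions 1,3,...): 9 8 4 0 5 → sum 26
Total = 50.
50 mod 10 = 0, so the number is valid.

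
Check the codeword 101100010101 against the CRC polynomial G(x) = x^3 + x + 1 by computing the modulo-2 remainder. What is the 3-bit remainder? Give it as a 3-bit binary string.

011

Modulo-2 division of 101100010101 by 1011:
  pos 0: 1011 XOR 1011 = 0000
  pos 7: 1010 XOR 1011 = 0001
Remainder = 011 (nonzero — an error is detected).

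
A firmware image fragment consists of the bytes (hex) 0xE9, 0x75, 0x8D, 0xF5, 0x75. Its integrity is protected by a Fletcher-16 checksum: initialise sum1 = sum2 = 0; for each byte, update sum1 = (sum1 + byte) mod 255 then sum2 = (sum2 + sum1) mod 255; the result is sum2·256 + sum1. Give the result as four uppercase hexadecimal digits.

7158

Running sums (mod 255):
  after byte 0 (0xE9): sum1=233, sum2=233
  after byte 1 (0x75): sum1=95, sum2=73
  after byte 2 (0x8D): sum1=236, sum2=54
  after byte 3 (0xF5): sum1=226, sum2=25
  after byte 4 (0x75): sum1=88, sum2=113
Checksum = sum2·256 + sum1 = 113·256 + 88 = 29016 = 0x7158.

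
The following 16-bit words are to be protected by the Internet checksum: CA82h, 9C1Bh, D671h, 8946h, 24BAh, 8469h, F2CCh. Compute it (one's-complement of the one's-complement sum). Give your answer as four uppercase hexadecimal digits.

One's-complement addition (fold any carry out of bit 15 back into bit 0):
  0xCA82 + 0x9C1B = 0x1669D → wrap carry → 0x669E
  0x669E + 0xD671 = 0x13D0F → wrap carry → 0x3D10
  0x3D10 + 0x8946 = 0x0C656
  0xC656 + 0x24BA = 0x0EB10
  0xEB10 + 0x8469 = 0x16F79 → wrap carry → 0x6F7A
  0x6F7A + 0xF2CC = 0x16246 → wrap carry → 0x6247
One's-complement sum = 0x6247.
Checksum = ~0x6247 & 0xFFFF = 0x9DB8.

9DB8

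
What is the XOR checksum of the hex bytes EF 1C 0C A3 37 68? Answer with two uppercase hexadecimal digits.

XOR the bytes together:
  start with 0xEF
  0xEF ⊕ 0x1C = 0xF3
  0xF3 ⊕ 0x0C = 0xFF
  0xFF ⊕ 0xA3 = 0x5C
  0x5C ⊕ 0x37 = 0x6B
  0x6B ⊕ 0x68 = 0x03

03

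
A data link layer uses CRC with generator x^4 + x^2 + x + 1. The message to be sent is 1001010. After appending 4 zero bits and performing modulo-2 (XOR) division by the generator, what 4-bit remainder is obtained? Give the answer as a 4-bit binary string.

0111

Append 4 zeros: 10010100000. Divide by 10111 (XOR where the leading bit is 1):
  pos 0: 10010 XOR 10111 = 00101
  pos 2: 10110 XOR 10111 = 00001
  pos 6: 10000 XOR 10111 = 00111
Remainder (last 4 bits) = 0111. This is the CRC / FCS.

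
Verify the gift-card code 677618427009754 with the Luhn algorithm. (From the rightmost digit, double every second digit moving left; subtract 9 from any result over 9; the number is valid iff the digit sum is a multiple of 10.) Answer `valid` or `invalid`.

invalid

From the right, keep odd positions and double even positions (subtract 9 from any doubled value over 9):
  doubled (positions 2,4,...): 1 9 0 4 7 3 5 → sum 29
  kept (positions 1,3,...): 4 7 0 7 4 1 7 6 → sum 36
Total = 65.
65 mod 10 = 5, so the number is invalid.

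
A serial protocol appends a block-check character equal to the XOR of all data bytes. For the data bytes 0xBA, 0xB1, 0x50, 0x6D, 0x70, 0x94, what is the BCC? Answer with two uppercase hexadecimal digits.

D2

XOR the bytes together:
  start with 0xBA
  0xBA ⊕ 0xB1 = 0x0B
  0x0B ⊕ 0x50 = 0x5B
  0x5B ⊕ 0x6D = 0x36
  0x36 ⊕ 0x70 = 0x46
  0x46 ⊕ 0x94 = 0xD2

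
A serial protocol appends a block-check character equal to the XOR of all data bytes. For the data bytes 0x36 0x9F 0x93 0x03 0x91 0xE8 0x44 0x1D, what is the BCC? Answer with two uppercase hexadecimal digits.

XOR the bytes together:
  start with 0x36
  0x36 ⊕ 0x9F = 0xA9
  0xA9 ⊕ 0x93 = 0x3A
  0x3A ⊕ 0x03 = 0x39
  0x39 ⊕ 0x91 = 0xA8
  0xA8 ⊕ 0xE8 = 0x40
  0x40 ⊕ 0x44 = 0x04
  0x04 ⊕ 0x1D = 0x19

19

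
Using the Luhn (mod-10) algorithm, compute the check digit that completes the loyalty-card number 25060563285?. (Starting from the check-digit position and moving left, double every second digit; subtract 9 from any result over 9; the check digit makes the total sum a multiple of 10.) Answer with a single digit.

1

Partial digits right→left: 5 8 2 3 6 5 0 6 0 5 2
Double every second digit counting from the check-digit position (so the 1st, 3rd, 5th, ... of the partial from the right).
  doubled (with −9 where >9): 1 4 3 0 0 4 → sum 12
  kept as-is: 8 3 5 6 5 → sum 27
Total = 12 + 27 = 39.
Check digit = (10 − (39 mod 10)) mod 10 = 1.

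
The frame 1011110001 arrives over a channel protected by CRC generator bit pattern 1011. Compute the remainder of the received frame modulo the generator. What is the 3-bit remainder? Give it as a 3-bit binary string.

Modulo-2 division of 1011110001 by 1011:
  pos 0: 1011 XOR 1011 = 0000
  pos 4: 1100 XOR 1011 = 0111
  pos 5: 1110 XOR 1011 = 0101
  pos 6: 1011 XOR 1011 = 0000
Remainder = 000 (zero — the frame passes the CRC check).

000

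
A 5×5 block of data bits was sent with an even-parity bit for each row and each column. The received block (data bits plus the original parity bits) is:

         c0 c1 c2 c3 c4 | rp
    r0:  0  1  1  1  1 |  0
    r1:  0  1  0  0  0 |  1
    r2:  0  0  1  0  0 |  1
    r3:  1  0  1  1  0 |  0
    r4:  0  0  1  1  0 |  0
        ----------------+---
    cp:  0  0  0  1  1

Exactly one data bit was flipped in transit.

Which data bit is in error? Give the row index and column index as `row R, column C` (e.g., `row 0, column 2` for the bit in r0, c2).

row 3, column 0

Recompute each row's even parity and compare to rp:
  r0: data parity 0, sent rp 0 → ok
  r1: data parity 1, sent rp 1 → ok
  r2: data parity 1, sent rp 1 → ok
  r3: data parity 1, sent rp 0 → mismatch
  r4: data parity 0, sent rp 0 → ok
Recompute each column's even parity and compare to cp:
  c0: data parity 1, sent cp 0 → mismatch
  c1: data parity 0, sent cp 0 → ok
  c2: data parity 0, sent cp 0 → ok
  c3: data parity 1, sent cp 1 → ok
  c4: data parity 1, sent cp 1 → ok
Exactly one row (r3) and one column (c0) fail → the flipped bit is at their intersection.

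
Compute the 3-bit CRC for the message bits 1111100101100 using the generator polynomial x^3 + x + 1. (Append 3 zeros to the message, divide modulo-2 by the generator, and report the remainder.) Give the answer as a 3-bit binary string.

Append 3 zeros: 1111100101100000. Divide by 1011 (XOR where the leading bit is 1):
  pos 0: 1111 XOR 1011 = 0100
  pos 1: 1001 XOR 1011 = 0010
  pos 3: 1000 XOR 1011 = 0011
  pos 5: 1110 XOR 1011 = 0101
  pos 6: 1011 XOR 1011 = 0000
  pos 10: 1000 XOR 1011 = 0011
  pos 12: 1100 XOR 1011 = 0111
Remainder (last 3 bits) = 111. This is the CRC / FCS.

111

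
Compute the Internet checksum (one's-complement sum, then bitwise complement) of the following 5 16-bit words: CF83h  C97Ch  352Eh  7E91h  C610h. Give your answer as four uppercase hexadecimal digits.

ED2E

One's-complement addition (fold any carry out of bit 15 back into bit 0):
  0xCF83 + 0xC97C = 0x198FF → wrap carry → 0x9900
  0x9900 + 0x352E = 0x0CE2E
  0xCE2E + 0x7E91 = 0x14CBF → wrap carry → 0x4CC0
  0x4CC0 + 0xC610 = 0x112D0 → wrap carry → 0x12D1
One's-complement sum = 0x12D1.
Checksum = ~0x12D1 & 0xFFFF = 0xED2E.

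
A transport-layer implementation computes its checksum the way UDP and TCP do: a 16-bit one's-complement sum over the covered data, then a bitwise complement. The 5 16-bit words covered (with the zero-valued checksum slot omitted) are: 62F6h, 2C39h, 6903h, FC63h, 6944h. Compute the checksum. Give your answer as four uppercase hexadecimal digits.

One's-complement addition (fold any carry out of bit 15 back into bit 0):
  0x62F6 + 0x2C39 = 0x08F2F
  0x8F2F + 0x6903 = 0x0F832
  0xF832 + 0xFC63 = 0x1F495 → wrap carry → 0xF496
  0xF496 + 0x6944 = 0x15DDA → wrap carry → 0x5DDB
One's-complement sum = 0x5DDB.
Checksum = ~0x5DDB & 0xFFFF = 0xA224.

A224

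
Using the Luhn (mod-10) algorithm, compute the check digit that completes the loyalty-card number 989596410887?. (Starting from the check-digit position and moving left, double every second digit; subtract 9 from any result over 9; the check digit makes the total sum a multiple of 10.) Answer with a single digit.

6

Partial digits right→left: 7 8 8 0 1 4 6 9 5 9 8 9
Double every second digit counting from the check-digit position (so the 1st, 3rd, 5th, ... of the partial from the right).
  doubled (with −9 where >9): 5 7 2 3 1 7 → sum 25
  kept as-is: 8 0 4 9 9 9 → sum 39
Total = 25 + 39 = 64.
Check digit = (10 − (64 mod 10)) mod 10 = 6.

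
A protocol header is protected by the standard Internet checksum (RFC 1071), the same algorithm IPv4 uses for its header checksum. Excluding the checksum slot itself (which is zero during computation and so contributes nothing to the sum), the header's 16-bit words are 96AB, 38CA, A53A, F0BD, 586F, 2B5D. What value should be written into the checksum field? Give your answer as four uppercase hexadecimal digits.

One's-complement addition (fold any carry out of bit 15 back into bit 0):
  0x96AB + 0x38CA = 0x0CF75
  0xCF75 + 0xA53A = 0x174AF → wrap carry → 0x74B0
  0x74B0 + 0xF0BD = 0x1656D → wrap carry → 0x656E
  0x656E + 0x586F = 0x0BDDD
  0xBDDD + 0x2B5D = 0x0E93A
One's-complement sum = 0xE93A.
Checksum = ~0xE93A & 0xFFFF = 0x16C5.

16C5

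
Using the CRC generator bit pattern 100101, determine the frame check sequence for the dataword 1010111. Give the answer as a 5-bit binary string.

Append 5 zeros: 101011100000. Divide by 100101 (XOR where the leading bit is 1):
  pos 0: 101011 XOR 100101 = 001110
  pos 2: 111010 XOR 100101 = 011111
  pos 3: 111110 XOR 100101 = 011011
  pos 4: 110110 XOR 100101 = 010011
  pos 5: 100110 XOR 100101 = 000011
Remainder (last 5 bits) = 00110. This is the CRC / FCS.

00110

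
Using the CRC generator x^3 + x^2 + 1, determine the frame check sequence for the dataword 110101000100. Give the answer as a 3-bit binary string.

111

Append 3 zeros: 110101000100000. Divide by 1101 (XOR where the leading bit is 1):
  pos 0: 1101 XOR 1101 = 0000
  pos 5: 1000 XOR 1101 = 0101
  pos 6: 1011 XOR 1101 = 0110
  pos 7: 1100 XOR 1101 = 0001
  pos 10: 1000 XOR 1101 = 0101
  pos 11: 1010 XOR 1101 = 0111
Remainder (last 3 bits) = 111. This is the CRC / FCS.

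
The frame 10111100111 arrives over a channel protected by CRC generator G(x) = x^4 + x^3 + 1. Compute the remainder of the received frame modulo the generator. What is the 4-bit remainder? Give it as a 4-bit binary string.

Modulo-2 division of 10111100111 by 11001:
  pos 0: 10111 XOR 11001 = 01110
  pos 1: 11101 XOR 11001 = 00100
  pos 3: 10000 XOR 11001 = 01001
  pos 4: 10011 XOR 11001 = 01010
  pos 5: 10101 XOR 11001 = 01100
  pos 6: 11001 XOR 11001 = 00000
Remainder = 0000 (zero — the frame passes the CRC check).

0000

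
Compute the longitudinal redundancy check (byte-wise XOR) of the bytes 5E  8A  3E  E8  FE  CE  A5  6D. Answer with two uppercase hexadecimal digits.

XOR the bytes together:
  start with 0x5E
  0x5E ⊕ 0x8A = 0xD4
  0xD4 ⊕ 0x3E = 0xEA
  0xEA ⊕ 0xE8 = 0x02
  0x02 ⊕ 0xFE = 0xFC
  0xFC ⊕ 0xCE = 0x32
  0x32 ⊕ 0xA5 = 0x97
  0x97 ⊕ 0x6D = 0xFA

FA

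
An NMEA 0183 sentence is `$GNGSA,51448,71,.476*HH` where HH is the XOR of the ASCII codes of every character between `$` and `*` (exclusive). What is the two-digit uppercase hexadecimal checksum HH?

XOR the ASCII codes of the payload characters:
  'G' = 0x47 → acc = 0x47
  'N' = 0x4E → acc = 0x09
  'G' = 0x47 → acc = 0x4E
  'S' = 0x53 → acc = 0x1D
  'A' = 0x41 → acc = 0x5C
  ',' = 0x2C → acc = 0x70
  '5' = 0x35 → acc = 0x45
  '1' = 0x31 → acc = 0x74
  '4' = 0x34 → acc = 0x40
  '4' = 0x34 → acc = 0x74
  '8' = 0x38 → acc = 0x4C
  ',' = 0x2C → acc = 0x60
  '7' = 0x37 → acc = 0x57
  '1' = 0x31 → acc = 0x66
  ',' = 0x2C → acc = 0x4A
  '.' = 0x2E → acc = 0x64
  '4' = 0x34 → acc = 0x50
  '7' = 0x37 → acc = 0x67
  '6' = 0x36 → acc = 0x51
Checksum = 0x51.

51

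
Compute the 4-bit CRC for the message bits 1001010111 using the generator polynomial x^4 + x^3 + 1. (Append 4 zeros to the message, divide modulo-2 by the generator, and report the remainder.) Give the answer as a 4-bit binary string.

Append 4 zeros: 10010101110000. Divide by 11001 (XOR where the leading bit is 1):
  pos 0: 10010 XOR 11001 = 01011
  pos 1: 10111 XOR 11001 = 01110
  pos 2: 11100 XOR 11001 = 00101
  pos 4: 10111 XOR 11001 = 01110
  pos 5: 11101 XOR 11001 = 00100
  pos 7: 10000 XOR 11001 = 01001
  pos 8: 10010 XOR 11001 = 01011
  pos 9: 10110 XOR 11001 = 01111
Remainder (last 4 bits) = 1111. This is the CRC / FCS.

1111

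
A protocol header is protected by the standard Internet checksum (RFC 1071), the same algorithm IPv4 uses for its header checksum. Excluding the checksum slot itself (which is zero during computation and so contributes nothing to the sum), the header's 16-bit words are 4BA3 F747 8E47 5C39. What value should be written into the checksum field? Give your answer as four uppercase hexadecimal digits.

One's-complement addition (fold any carry out of bit 15 back into bit 0):
  0x4BA3 + 0xF747 = 0x142EA → wrap carry → 0x42EB
  0x42EB + 0x8E47 = 0x0D132
  0xD132 + 0x5C39 = 0x12D6B → wrap carry → 0x2D6C
One's-complement sum = 0x2D6C.
Checksum = ~0x2D6C & 0xFFFF = 0xD293.

D293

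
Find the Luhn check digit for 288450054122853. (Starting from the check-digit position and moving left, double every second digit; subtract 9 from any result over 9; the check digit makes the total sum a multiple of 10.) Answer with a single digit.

8

Partial digits right→left: 3 5 8 2 2 1 4 5 0 0 5 4 8 8 2
Double every second digit counting from the check-digit position (so the 1st, 3rd, 5th, ... of the partial from the right).
  doubled (with −9 where >9): 6 7 4 8 0 1 7 4 → sum 37
  kept as-is: 5 2 1 5 0 4 8 → sum 25
Total = 37 + 25 = 62.
Check digit = (10 − (62 mod 10)) mod 10 = 8.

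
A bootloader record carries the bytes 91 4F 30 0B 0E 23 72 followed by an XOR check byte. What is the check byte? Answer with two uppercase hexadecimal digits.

BA

XOR the bytes together:
  start with 0x91
  0x91 ⊕ 0x4F = 0xDE
  0xDE ⊕ 0x30 = 0xEE
  0xEE ⊕ 0x0B = 0xE5
  0xE5 ⊕ 0x0E = 0xEB
  0xEB ⊕ 0x23 = 0xC8
  0xC8 ⊕ 0x72 = 0xBA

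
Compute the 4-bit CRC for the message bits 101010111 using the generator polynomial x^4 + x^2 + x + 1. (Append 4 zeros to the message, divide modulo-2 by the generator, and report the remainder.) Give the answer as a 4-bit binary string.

Append 4 zeros: 1010101110000. Divide by 10111 (XOR where the leading bit is 1):
  pos 0: 10101 XOR 10111 = 00010
  pos 3: 10011 XOR 10111 = 00100
  pos 5: 10010 XOR 10111 = 00101
  pos 7: 10100 XOR 10111 = 00011
Remainder (last 4 bits) = 0110. This is the CRC / FCS.

0110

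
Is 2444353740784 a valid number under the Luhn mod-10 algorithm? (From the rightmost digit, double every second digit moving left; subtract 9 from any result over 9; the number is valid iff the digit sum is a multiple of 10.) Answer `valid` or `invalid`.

invalid

From the right, keep odd positions and double even positions (subtract 9 from any doubled value over 9):
  doubled (positions 2,4,...): 7 0 5 1 8 8 → sum 29
  kept (positions 1,3,...): 4 7 4 3 3 4 2 → sum 27
Total = 56.
56 mod 10 = 6, so the number is invalid.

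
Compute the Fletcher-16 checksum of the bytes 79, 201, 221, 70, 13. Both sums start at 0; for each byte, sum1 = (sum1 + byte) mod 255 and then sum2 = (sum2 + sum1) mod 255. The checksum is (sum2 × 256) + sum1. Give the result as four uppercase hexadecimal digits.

E64A

Running sums (mod 255):
  after byte 0 (79): sum1=79, sum2=79
  after byte 1 (201): sum1=25, sum2=104
  after byte 2 (221): sum1=246, sum2=95
  after byte 3 (70): sum1=61, sum2=156
  after byte 4 (13): sum1=74, sum2=230
Checksum = sum2·256 + sum1 = 230·256 + 74 = 58954 = 0xE64A.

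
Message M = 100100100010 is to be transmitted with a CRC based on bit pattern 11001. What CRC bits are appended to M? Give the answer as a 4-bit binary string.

1100

Append 4 zeros: 1001001000100000. Divide by 11001 (XOR where the leading bit is 1):
  pos 0: 10010 XOR 11001 = 01011
  pos 1: 10110 XOR 11001 = 01111
  pos 2: 11111 XOR 11001 = 00110
  pos 4: 11000 XOR 11001 = 00001
  pos 8: 10100 XOR 11001 = 01101
  pos 9: 11010 XOR 11001 = 00011
Remainder (last 4 bits) = 1100. This is the CRC / FCS.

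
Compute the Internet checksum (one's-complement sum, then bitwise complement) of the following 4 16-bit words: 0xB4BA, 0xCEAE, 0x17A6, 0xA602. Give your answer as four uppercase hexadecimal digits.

One's-complement addition (fold any carry out of bit 15 back into bit 0):
  0xB4BA + 0xCEAE = 0x18368 → wrap carry → 0x8369
  0x8369 + 0x17A6 = 0x09B0F
  0x9B0F + 0xA602 = 0x14111 → wrap carry → 0x4112
One's-complement sum = 0x4112.
Checksum = ~0x4112 & 0xFFFF = 0xBEED.

BEED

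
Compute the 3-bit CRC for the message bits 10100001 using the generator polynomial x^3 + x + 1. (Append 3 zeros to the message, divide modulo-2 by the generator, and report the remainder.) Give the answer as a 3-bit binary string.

Append 3 zeros: 10100001000. Divide by 1011 (XOR where the leading bit is 1):
  pos 0: 1010 XOR 1011 = 0001
  pos 3: 1000 XOR 1011 = 0011
  pos 5: 1110 XOR 1011 = 0101
  pos 6: 1010 XOR 1011 = 0001
Remainder (last 3 bits) = 010. This is the CRC / FCS.

010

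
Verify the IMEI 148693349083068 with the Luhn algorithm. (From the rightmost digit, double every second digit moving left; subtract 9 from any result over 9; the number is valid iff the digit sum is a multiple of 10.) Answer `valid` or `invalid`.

valid

From the right, keep odd positions and double even positions (subtract 9 from any doubled value over 9):
  doubled (positions 2,4,...): 3 6 0 8 6 3 8 → sum 34
  kept (positions 1,3,...): 8 0 8 9 3 9 8 1 → sum 46
Total = 80.
80 mod 10 = 0, so the number is valid.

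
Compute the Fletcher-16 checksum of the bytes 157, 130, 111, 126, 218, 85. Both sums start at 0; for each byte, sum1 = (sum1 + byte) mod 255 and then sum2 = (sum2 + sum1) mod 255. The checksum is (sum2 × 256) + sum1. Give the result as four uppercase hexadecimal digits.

Running sums (mod 255):
  after byte 0 (157): sum1=157, sum2=157
  after byte 1 (130): sum1=32, sum2=189
  after byte 2 (111): sum1=143, sum2=77
  after byte 3 (126): sum1=14, sum2=91
  after byte 4 (218): sum1=232, sum2=68
  after byte 5 (85): sum1=62, sum2=130
Checksum = sum2·256 + sum1 = 130·256 + 62 = 33342 = 0x823E.

823E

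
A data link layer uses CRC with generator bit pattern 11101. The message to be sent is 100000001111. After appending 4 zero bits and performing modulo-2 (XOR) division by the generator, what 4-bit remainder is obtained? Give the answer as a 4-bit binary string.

Append 4 zeros: 1000000011110000. Divide by 11101 (XOR where the leading bit is 1):
  pos 0: 10000 XOR 11101 = 01101
  pos 1: 11010 XOR 11101 = 00111
  pos 3: 11100 XOR 11101 = 00001
  pos 7: 11111 XOR 11101 = 00010
  pos 10: 10000 XOR 11101 = 01101
  pos 11: 11010 XOR 11101 = 00111
Remainder (last 4 bits) = 0111. This is the CRC / FCS.

0111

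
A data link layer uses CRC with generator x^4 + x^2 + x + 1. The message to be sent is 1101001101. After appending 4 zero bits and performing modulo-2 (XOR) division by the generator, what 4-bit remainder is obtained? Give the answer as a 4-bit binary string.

0000

Append 4 zeros: 11010011010000. Divide by 10111 (XOR where the leading bit is 1):
  pos 0: 11010 XOR 10111 = 01101
  pos 1: 11010 XOR 10111 = 01101
  pos 2: 11011 XOR 10111 = 01100
  pos 3: 11001 XOR 10111 = 01110
  pos 4: 11100 XOR 10111 = 01011
  pos 5: 10111 XOR 10111 = 00000
Remainder (last 4 bits) = 0000. This is the CRC / FCS.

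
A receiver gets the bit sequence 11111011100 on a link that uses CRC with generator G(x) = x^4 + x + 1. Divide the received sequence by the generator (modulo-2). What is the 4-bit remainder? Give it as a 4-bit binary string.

Modulo-2 division of 11111011100 by 10011:
  pos 0: 11111 XOR 10011 = 01100
  pos 1: 11000 XOR 10011 = 01011
  pos 2: 10111 XOR 10011 = 00100
  pos 4: 10011 XOR 10011 = 00000
Remainder = 0000 (zero — the frame passes the CRC check).

0000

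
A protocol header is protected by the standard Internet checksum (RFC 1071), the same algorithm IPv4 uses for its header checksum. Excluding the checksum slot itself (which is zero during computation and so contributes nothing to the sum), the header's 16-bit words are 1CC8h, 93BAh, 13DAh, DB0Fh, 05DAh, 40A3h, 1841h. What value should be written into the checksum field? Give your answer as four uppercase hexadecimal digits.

One's-complement addition (fold any carry out of bit 15 back into bit 0):
  0x1CC8 + 0x93BA = 0x0B082
  0xB082 + 0x13DA = 0x0C45C
  0xC45C + 0xDB0F = 0x19F6B → wrap carry → 0x9F6C
  0x9F6C + 0x05DA = 0x0A546
  0xA546 + 0x40A3 = 0x0E5E9
  0xE5E9 + 0x1841 = 0x0FE2A
One's-complement sum = 0xFE2A.
Checksum = ~0xFE2A & 0xFFFF = 0x01D5.

01D5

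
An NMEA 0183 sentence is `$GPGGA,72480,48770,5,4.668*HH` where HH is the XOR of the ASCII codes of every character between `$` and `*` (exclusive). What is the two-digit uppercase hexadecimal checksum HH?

44

XOR the ASCII codes of the payload characters:
  'G' = 0x47 → acc = 0x47
  'P' = 0x50 → acc = 0x17
  'G' = 0x47 → acc = 0x50
  'G' = 0x47 → acc = 0x17
  'A' = 0x41 → acc = 0x56
  ',' = 0x2C → acc = 0x7A
  '7' = 0x37 → acc = 0x4D
  '2' = 0x32 → acc = 0x7F
  '4' = 0x34 → acc = 0x4B
  '8' = 0x38 → acc = 0x73
  '0' = 0x30 → acc = 0x43
  ',' = 0x2C → acc = 0x6F
  '4' = 0x34 → acc = 0x5B
  '8' = 0x38 → acc = 0x63
  '7' = 0x37 → acc = 0x54
  '7' = 0x37 → acc = 0x63
  '0' = 0x30 → acc = 0x53
  ',' = 0x2C → acc = 0x7F
  '5' = 0x35 → acc = 0x4A
  ',' = 0x2C → acc = 0x66
  '4' = 0x34 → acc = 0x52
  '.' = 0x2E → acc = 0x7C
  '6' = 0x36 → acc = 0x4A
  '6' = 0x36 → acc = 0x7C
  '8' = 0x38 → acc = 0x44
Checksum = 0x44.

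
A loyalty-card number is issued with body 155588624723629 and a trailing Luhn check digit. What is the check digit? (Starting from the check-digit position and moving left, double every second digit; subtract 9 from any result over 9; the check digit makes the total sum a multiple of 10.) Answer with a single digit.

Partial digits right→left: 9 2 6 3 2 7 4 2 6 8 8 5 5 5 1
Double every second digit counting from the check-digit position (so the 1st, 3rd, 5th, ... of the partial from the right).
  doubled (with −9 where >9): 9 3 4 8 3 7 1 2 → sum 37
  kept as-is: 2 3 7 2 8 5 5 → sum 32
Total = 37 + 32 = 69.
Check digit = (10 − (69 mod 10)) mod 10 = 1.

1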